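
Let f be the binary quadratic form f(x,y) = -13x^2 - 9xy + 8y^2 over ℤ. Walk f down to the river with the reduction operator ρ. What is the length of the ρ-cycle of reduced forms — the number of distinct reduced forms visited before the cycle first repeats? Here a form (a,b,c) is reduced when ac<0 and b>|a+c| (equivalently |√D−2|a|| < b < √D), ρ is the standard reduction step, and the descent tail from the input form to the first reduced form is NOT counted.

D = 497, ⌊√D⌋ = 22
descent: ρ → (8,9,-13)  [lands on river]
river: ρ → (-13,17,4)
river: ρ → (4,15,-17)
river: ρ → (-17,19,2)
river: ρ → (2,21,-7)
river: ρ → (-7,21,2)
river: ρ → (2,19,-17)
river: ρ → (-17,15,4)
river: ρ → (4,17,-13)
river: ρ → (-13,9,8)
river: ρ → (8,7,-14)
river: ρ → (-14,21,1)
river: ρ → (1,21,-14)
river: ρ → (-14,7,8)
ρ-cycle length = 14 (tail of 1 descent step not counted)

14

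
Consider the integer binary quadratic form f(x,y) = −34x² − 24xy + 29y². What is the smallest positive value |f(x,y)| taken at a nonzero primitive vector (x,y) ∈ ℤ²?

descent: ρ → (29,24,-34)  [lands on river]
river: ρ → (-34,44,19)
river: ρ → (19,32,-46)
river: ρ → (-46,60,5)
river: ρ → (5,60,-46)
river: ρ → (-46,32,19)
river: ρ → (19,44,-34)
river: ρ → (-34,24,29)
river: ρ → (29,34,-29)
river: ρ → (-29,24,34)
river: ρ → (34,44,-19)
river: ρ → (-19,32,46)
river: ρ → (46,60,-5)
river: ρ → (-5,60,46)
river: ρ → (46,32,-19)
river: ρ → (-19,44,34)
river: ρ → (34,24,-29)
river: ρ → (-29,34,29)
closes: descent 1, river 18
min |a| on river = 5

5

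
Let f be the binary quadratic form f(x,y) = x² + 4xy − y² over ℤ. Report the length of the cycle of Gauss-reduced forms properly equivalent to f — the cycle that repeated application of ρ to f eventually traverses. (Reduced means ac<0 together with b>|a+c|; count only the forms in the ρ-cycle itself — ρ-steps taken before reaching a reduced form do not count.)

D = 20, ⌊√D⌋ = 4
river: ρ → (-1,4,1)
river: ρ → (1,4,-1)
ρ-cycle length = 2 (tail of 0 descent steps not counted)

2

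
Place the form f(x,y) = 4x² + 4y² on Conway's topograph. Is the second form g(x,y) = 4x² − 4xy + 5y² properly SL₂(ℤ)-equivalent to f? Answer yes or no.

D₁ = -64, D₂ = -64
f: reduced (well bottom): (4,0,4) with a≤c, −a<b≤a
g: translate: b→4 (≡-4 mod 8), so (4,-4,5)→(4,4,5)
g: reduced (well bottom): (4,4,5) with a≤c, −a<b≤a
reduced forms (4, 0, 4) vs (4, 4, 5) ⇒ inequivalent

no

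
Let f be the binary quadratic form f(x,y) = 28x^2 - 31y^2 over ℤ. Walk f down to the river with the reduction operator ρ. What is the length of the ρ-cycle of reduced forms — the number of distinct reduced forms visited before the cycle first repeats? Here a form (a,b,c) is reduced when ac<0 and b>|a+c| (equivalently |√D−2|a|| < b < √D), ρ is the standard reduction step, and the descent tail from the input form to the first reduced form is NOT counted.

D = 3472, ⌊√D⌋ = 58
descent: ρ → (-31,0,28)
descent: ρ → (28,56,-3)  [lands on river]
river: ρ → (-3,58,9)
river: ρ → (9,50,-27)
river: ρ → (-27,58,1)
river: ρ → (1,58,-27)
river: ρ → (-27,50,9)
river: ρ → (9,58,-3)
river: ρ → (-3,56,28)
ρ-cycle length = 8 (tail of 2 descent steps not counted)

8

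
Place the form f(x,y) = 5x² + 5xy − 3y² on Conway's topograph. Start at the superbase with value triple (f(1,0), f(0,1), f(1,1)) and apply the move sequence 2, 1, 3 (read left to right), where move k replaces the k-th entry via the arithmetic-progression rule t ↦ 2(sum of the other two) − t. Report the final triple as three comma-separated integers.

start (5,-3,7) = (f(1,0),f(0,1),f(1,1))
replace slot 2: 2·(5+7) − (-3) = 27 → (5,27,7)
replace slot 1: 2·(27+7) − 5 = 63 → (63,27,7)
replace slot 3: 2·(63+27) − 7 = 173 → (63,27,173)

63,27,173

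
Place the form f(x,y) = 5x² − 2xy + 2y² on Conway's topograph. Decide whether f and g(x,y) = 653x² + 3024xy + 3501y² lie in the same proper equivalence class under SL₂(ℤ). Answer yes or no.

D₁ = -36, D₂ = -36
f: flip: (5,-2,2)→(2,2,5)
f: reduced (well bottom): (2,2,5) with a≤c, −a<b≤a
g: translate: b→412 (≡3024 mod 1306), so (653,3024,3501)→(653,412,65)
g: flip: (653,412,65)→(65,-412,653)
g: translate: b→-22 (≡-412 mod 130), so (65,-412,653)→(65,-22,2)
g: flip: (65,-22,2)→(2,22,65)
g: translate: b→2 (≡22 mod 4), so (2,22,65)→(2,2,5)
g: reduced (well bottom): (2,2,5) with a≤c, −a<b≤a
reduced forms (2, 2, 5) vs (2, 2, 5) ⇒ equivalent

yes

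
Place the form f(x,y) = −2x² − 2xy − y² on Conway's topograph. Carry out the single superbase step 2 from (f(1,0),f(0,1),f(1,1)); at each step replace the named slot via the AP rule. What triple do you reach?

start (-2,-1,-5) = (f(1,0),f(0,1),f(1,1))
replace slot 2: 2·((-2)+(-5)) − (-1) = -13 → (-2,-13,-5)

-2,-13,-5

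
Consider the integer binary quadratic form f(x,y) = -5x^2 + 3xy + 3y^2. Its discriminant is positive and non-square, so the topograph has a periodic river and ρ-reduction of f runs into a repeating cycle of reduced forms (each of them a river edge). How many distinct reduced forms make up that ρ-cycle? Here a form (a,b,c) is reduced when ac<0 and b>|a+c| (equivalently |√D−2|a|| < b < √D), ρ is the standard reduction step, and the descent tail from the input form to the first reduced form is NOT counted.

D = 69, ⌊√D⌋ = 8
river: ρ → (3,3,-5)
river: ρ → (-5,7,1)
river: ρ → (1,7,-5)
river: ρ → (-5,3,3)
ρ-cycle length = 4 (tail of 0 descent steps not counted)

4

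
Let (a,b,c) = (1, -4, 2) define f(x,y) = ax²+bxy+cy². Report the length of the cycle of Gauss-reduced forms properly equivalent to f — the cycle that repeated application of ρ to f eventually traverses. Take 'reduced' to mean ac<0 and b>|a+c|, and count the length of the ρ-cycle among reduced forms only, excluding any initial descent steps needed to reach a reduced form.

D = 8, ⌊√D⌋ = 2
descent: ρ → (2,0,-1)
descent: ρ → (-1,2,1)  [lands on river]
river: ρ → (1,2,-1)
ρ-cycle length = 2 (tail of 2 descent steps not counted)

2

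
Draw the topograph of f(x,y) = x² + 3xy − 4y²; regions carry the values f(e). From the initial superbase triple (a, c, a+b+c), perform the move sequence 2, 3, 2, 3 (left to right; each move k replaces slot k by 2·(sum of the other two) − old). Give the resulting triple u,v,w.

start (1,-4,0) = (f(1,0),f(0,1),f(1,1))
replace slot 2: 2·(1+0) − (-4) = 6 → (1,6,0)
replace slot 3: 2·(1+6) − 0 = 14 → (1,6,14)
replace slot 2: 2·(1+14) − 6 = 24 → (1,24,14)
replace slot 3: 2·(1+24) − 14 = 36 → (1,24,36)

1,24,36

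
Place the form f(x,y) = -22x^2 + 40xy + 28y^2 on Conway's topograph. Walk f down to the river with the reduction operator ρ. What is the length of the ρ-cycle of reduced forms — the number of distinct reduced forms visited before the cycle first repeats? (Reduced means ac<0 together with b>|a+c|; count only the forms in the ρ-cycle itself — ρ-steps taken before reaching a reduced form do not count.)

D = 4064, ⌊√D⌋ = 63
river: ρ → (28,16,-34)
river: ρ → (-34,52,10)
river: ρ → (10,48,-44)
river: ρ → (-44,40,14)
river: ρ → (14,44,-38)
river: ρ → (-38,32,20)
river: ρ → (20,48,-22)
river: ρ → (-22,40,28)
ρ-cycle length = 8 (tail of 0 descent steps not counted)

8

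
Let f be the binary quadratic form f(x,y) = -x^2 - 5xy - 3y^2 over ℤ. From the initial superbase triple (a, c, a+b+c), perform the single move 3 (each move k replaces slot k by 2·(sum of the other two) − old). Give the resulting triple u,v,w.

start (-1,-3,-9) = (f(1,0),f(0,1),f(1,1))
replace slot 3: 2·((-1)+(-3)) − (-9) = 1 → (-1,-3,1)

-1,-3,1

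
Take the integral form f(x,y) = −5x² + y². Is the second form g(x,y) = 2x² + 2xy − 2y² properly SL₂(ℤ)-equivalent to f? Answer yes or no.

D₁ = 20, D₂ = 20
river cycle of f (length 2): (1, 4, -1), (-1, 4, 1)
river cycle of g (length 2): (-2, 2, 2), (2, 2, -2)
cycles differ ⇒ inequivalent

no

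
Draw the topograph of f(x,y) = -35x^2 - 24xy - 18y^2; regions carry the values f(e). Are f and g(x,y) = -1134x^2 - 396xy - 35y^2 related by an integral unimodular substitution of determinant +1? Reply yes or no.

D₁ = -1944, D₂ = -1944
f is negative-definite; reduce −f:
−f: flip: (35,24,18)→(18,-24,35)
−f: translate: b→12 (≡-24 mod 36), so (18,-24,35)→(18,12,29)
−f: reduced (well bottom): (18,12,29) with a≤c, −a<b≤a
flip sign back: reduced form of f is (-18,-12,-29)
g is negative-definite; reduce −g:
−g: flip: (1134,396,35)→(35,-396,1134)
−g: translate: b→24 (≡-396 mod 70), so (35,-396,1134)→(35,24,18)
−g: flip: (35,24,18)→(18,-24,35)
−g: translate: b→12 (≡-24 mod 36), so (18,-24,35)→(18,12,29)
−g: reduced (well bottom): (18,12,29) with a≤c, −a<b≤a
flip sign back: reduced form of g is (-18,-12,-29)
reduced forms (-18, -12, -29) vs (-18, -12, -29) ⇒ equivalent

yes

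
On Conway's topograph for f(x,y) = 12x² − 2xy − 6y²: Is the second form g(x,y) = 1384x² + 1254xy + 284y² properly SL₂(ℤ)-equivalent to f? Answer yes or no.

D₁ = 292, D₂ = 292
river cycle of f (length 18): (-6, 14, 4), (4, 10, -12), (-12, 14, 2), (2, 14, -12), (-12, 10, 4), (4, 14, -6), (-6, 10, 8), (8, 6, -8), (-8, 10, 6), (6, 14, -4), … (8 more)
river cycle of g (length 18): (-6, 14, 4), (4, 10, -12), (-12, 14, 2), (2, 14, -12), (-12, 10, 4), (4, 14, -6), (-6, 10, 8), (8, 6, -8), (-8, 10, 6), (6, 14, -4), … (8 more)
cycles coincide ⇒ equivalent

yes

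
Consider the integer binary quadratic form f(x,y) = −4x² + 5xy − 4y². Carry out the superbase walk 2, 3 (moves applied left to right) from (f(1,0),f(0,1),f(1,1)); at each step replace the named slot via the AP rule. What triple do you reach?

start (-4,-4,-3) = (f(1,0),f(0,1),f(1,1))
replace slot 2: 2·((-4)+(-3)) − (-4) = -10 → (-4,-10,-3)
replace slot 3: 2·((-4)+(-10)) − (-3) = -25 → (-4,-10,-25)

-4,-10,-25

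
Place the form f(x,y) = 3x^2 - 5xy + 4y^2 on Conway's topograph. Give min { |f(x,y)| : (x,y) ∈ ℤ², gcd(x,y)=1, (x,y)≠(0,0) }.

translate: b→1 (≡-5 mod 6), so (3,-5,4)→(3,1,2)
flip: (3,1,2)→(2,-1,3)
reduced (well bottom): (2,-1,3) with a≤c, −a<b≤a
well minimum = a = 2

2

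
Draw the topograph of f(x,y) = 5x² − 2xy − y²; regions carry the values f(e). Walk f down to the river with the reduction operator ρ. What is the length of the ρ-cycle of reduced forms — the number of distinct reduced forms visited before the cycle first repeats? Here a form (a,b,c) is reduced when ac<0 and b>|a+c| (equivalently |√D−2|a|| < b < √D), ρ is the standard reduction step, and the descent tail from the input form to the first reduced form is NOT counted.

D = 24, ⌊√D⌋ = 4
descent: ρ → (-1,4,2)  [lands on river]
river: ρ → (2,4,-1)
ρ-cycle length = 2 (tail of 1 descent step not counted)

2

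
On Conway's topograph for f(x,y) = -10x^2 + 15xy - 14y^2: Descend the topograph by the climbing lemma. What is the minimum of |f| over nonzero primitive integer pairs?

translate: b→5 (≡-15 mod 20), so (10,-15,14)→(10,5,9)
flip: (10,5,9)→(9,-5,10)
reduced (well bottom): (9,-5,10) with a≤c, −a<b≤a
well minimum |f| = |-9| = 9 (negative-definite)

9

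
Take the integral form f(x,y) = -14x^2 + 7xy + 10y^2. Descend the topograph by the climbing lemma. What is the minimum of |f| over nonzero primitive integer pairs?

river: ρ → (10,13,-11)
river: ρ → (-11,9,12)
river: ρ → (12,15,-8)
river: ρ → (-8,17,10)
river: ρ → (10,23,-2)
river: ρ → (-2,21,21)
river: ρ → (21,21,-2)
river: ρ → (-2,23,10)
river: ρ → (10,17,-8)
river: ρ → (-8,15,12)
river: ρ → (12,9,-11)
river: ρ → (-11,13,10)
river: ρ → (10,7,-14)
river: ρ → (-14,21,3)
river: ρ → (3,21,-14)
river: ρ → (-14,7,10)
closes: descent 0, river 16
min |a| on river = 2

2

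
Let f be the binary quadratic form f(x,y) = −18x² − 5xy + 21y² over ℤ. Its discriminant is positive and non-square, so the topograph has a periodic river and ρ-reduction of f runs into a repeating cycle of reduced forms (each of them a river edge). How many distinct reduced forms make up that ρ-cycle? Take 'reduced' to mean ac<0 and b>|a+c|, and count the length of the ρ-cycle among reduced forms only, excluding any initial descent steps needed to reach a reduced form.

D = 1537, ⌊√D⌋ = 39
descent: ρ → (21,5,-18)  [lands on river]
river: ρ → (-18,31,8)
river: ρ → (8,33,-14)
river: ρ → (-14,23,18)
river: ρ → (18,13,-19)
river: ρ → (-19,25,12)
river: ρ → (12,23,-21)
river: ρ → (-21,19,14)
river: ρ → (14,37,-3)
river: ρ → (-3,35,26)
river: ρ → (26,17,-12)
river: ρ → (-12,31,12)
river: ρ → (12,17,-26)
river: ρ → (-26,35,3)
river: ρ → (3,37,-14)
river: ρ → (-14,19,21)
river: ρ → (21,23,-12)
river: ρ → (-12,25,19)
river: ρ → (19,13,-18)
river: ρ → (-18,23,14)
river: ρ → (14,33,-8)
river: ρ → (-8,31,18)
river: ρ → (18,5,-21)
river: ρ → (-21,37,2)
river: ρ → (2,39,-2)
river: ρ → (-2,37,21)
ρ-cycle length = 26 (tail of 1 descent step not counted)

26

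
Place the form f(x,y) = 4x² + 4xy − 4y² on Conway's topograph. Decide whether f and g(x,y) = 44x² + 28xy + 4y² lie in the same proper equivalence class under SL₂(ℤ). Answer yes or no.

D₁ = 80, D₂ = 80
river cycle of f (length 2): (-4, 4, 4), (4, 4, -4)
river cycle of g (length 2): (4, 4, -4), (-4, 4, 4)
cycles coincide ⇒ equivalent

yes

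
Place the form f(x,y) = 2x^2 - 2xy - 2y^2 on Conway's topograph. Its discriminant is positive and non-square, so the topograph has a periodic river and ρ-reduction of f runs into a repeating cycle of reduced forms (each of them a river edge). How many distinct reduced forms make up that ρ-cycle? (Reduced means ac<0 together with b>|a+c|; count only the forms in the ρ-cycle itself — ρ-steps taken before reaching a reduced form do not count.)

D = 20, ⌊√D⌋ = 4
descent: ρ → (-2,2,2)  [lands on river]
river: ρ → (2,2,-2)
ρ-cycle length = 2 (tail of 1 descent step not counted)

2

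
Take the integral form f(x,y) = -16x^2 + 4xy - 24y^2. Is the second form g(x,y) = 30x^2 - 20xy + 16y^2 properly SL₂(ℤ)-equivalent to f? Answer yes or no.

D₁ = -1520, D₂ = -1520
f is negative-definite; reduce −f:
−f: reduced (well bottom): (16,-4,24) with a≤c, −a<b≤a
flip sign back: reduced form of f is (-16,4,-24)
g: flip: (30,-20,16)→(16,20,30)
g: translate: b→-12 (≡20 mod 32), so (16,20,30)→(16,-12,26)
g: reduced (well bottom): (16,-12,26) with a≤c, −a<b≤a
reduced forms (-16, 4, -24) vs (16, -12, 26) ⇒ inequivalent

no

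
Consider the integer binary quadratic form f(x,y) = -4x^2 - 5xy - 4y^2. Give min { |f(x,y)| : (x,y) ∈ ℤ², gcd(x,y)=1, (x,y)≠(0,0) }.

translate: b→-3 (≡5 mod 8), so (4,5,4)→(4,-3,3)
flip: (4,-3,3)→(3,3,4)
reduced (well bottom): (3,3,4) with a≤c, −a<b≤a
well minimum |f| = |-3| = 3 (negative-definite)

3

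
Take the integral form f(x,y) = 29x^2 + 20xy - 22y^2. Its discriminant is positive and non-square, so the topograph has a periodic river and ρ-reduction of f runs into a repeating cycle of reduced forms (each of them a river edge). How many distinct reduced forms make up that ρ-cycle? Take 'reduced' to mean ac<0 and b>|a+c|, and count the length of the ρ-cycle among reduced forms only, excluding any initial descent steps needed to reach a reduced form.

D = 2952, ⌊√D⌋ = 54
river: ρ → (-22,24,27)
river: ρ → (27,30,-19)
river: ρ → (-19,46,11)
river: ρ → (11,42,-27)
river: ρ → (-27,12,26)
river: ρ → (26,40,-13)
river: ρ → (-13,38,29)
river: ρ → (29,20,-22)
ρ-cycle length = 8 (tail of 0 descent steps not counted)

8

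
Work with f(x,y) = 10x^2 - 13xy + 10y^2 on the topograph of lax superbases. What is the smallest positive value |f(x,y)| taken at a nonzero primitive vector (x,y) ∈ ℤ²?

translate: b→7 (≡-13 mod 20), so (10,-13,10)→(10,7,7)
flip: (10,7,7)→(7,-7,10)
translate: b→7 (≡-7 mod 14), so (7,-7,10)→(7,7,10)
reduced (well bottom): (7,7,10) with a≤c, −a<b≤a
well minimum = a = 7

7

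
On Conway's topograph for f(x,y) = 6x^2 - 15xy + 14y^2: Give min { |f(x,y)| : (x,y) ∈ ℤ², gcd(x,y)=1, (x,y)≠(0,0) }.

translate: b→-3 (≡-15 mod 12), so (6,-15,14)→(6,-3,5)
flip: (6,-3,5)→(5,3,6)
reduced (well bottom): (5,3,6) with a≤c, −a<b≤a
well minimum = a = 5

5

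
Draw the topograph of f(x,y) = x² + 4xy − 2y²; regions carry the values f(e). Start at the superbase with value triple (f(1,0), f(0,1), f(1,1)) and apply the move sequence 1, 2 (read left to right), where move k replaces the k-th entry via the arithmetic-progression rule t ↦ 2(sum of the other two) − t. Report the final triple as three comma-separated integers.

start (1,-2,3) = (f(1,0),f(0,1),f(1,1))
replace slot 1: 2·((-2)+3) − 1 = 1 → (1,-2,3)
replace slot 2: 2·(1+3) − (-2) = 10 → (1,10,3)

1,10,3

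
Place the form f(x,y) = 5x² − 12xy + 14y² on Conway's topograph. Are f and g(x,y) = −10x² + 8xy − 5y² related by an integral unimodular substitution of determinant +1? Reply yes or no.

D₁ = -136, D₂ = -136
f: translate: b→-2 (≡-12 mod 10), so (5,-12,14)→(5,-2,7)
f: reduced (well bottom): (5,-2,7) with a≤c, −a<b≤a
g is negative-definite; reduce −g:
−g: flip: (10,-8,5)→(5,8,10)
−g: translate: b→-2 (≡8 mod 10), so (5,8,10)→(5,-2,7)
−g: reduced (well bottom): (5,-2,7) with a≤c, −a<b≤a
flip sign back: reduced form of g is (-5,2,-7)
reduced forms (5, -2, 7) vs (-5, 2, -7) ⇒ inequivalent

no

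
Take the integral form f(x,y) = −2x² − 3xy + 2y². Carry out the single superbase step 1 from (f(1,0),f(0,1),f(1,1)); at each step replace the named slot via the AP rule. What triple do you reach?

start (-2,2,-3) = (f(1,0),f(0,1),f(1,1))
replace slot 1: 2·(2+(-3)) − (-2) = 0 → (0,2,-3)

0,2,-3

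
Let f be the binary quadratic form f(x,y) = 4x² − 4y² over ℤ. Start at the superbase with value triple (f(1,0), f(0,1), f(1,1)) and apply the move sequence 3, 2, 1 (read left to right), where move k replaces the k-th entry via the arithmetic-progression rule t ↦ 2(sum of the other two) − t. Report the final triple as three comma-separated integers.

start (4,-4,0) = (f(1,0),f(0,1),f(1,1))
replace slot 3: 2·(4+(-4)) − 0 = 0 → (4,-4,0)
replace slot 2: 2·(4+0) − (-4) = 12 → (4,12,0)
replace slot 1: 2·(12+0) − 4 = 20 → (20,12,0)

20,12,0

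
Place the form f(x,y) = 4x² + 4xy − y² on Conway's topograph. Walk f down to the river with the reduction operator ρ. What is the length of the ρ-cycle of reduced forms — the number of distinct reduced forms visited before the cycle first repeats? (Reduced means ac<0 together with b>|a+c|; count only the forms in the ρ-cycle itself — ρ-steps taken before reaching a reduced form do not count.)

D = 32, ⌊√D⌋ = 5
river: ρ → (-1,4,4)
river: ρ → (4,4,-1)
ρ-cycle length = 2 (tail of 0 descent steps not counted)

2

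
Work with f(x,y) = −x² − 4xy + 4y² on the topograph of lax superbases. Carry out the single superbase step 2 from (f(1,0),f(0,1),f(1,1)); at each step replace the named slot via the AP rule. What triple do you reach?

start (-1,4,-1) = (f(1,0),f(0,1),f(1,1))
replace slot 2: 2·((-1)+(-1)) − 4 = -8 → (-1,-8,-1)

-1,-8,-1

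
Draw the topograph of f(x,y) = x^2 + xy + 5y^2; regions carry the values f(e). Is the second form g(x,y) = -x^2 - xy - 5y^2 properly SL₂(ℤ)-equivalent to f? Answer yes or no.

D₁ = -19, D₂ = -19
f: reduced (well bottom): (1,1,5) with a≤c, −a<b≤a
g is negative-definite; reduce −g:
−g: reduced (well bottom): (1,1,5) with a≤c, −a<b≤a
flip sign back: reduced form of g is (-1,-1,-5)
reduced forms (1, 1, 5) vs (-1, -1, -5) ⇒ inequivalent

no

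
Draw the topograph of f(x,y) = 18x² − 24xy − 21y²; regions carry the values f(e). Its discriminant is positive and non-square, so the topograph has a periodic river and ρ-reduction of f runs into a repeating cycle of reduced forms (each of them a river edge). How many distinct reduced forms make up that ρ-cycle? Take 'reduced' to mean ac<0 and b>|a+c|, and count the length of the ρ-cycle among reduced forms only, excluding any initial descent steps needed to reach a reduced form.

D = 2088, ⌊√D⌋ = 45
descent: ρ → (-21,24,18)  [lands on river]
river: ρ → (18,12,-27)
river: ρ → (-27,42,3)
river: ρ → (3,42,-27)
river: ρ → (-27,12,18)
river: ρ → (18,24,-21)
river: ρ → (-21,18,21)
river: ρ → (21,24,-18)
river: ρ → (-18,12,27)
river: ρ → (27,42,-3)
river: ρ → (-3,42,27)
river: ρ → (27,12,-18)
river: ρ → (-18,24,21)
river: ρ → (21,18,-21)
ρ-cycle length = 14 (tail of 1 descent step not counted)

14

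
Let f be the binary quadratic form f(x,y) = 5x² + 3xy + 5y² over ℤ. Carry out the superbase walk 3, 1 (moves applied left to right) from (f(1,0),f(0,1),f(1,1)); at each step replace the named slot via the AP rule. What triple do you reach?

start (5,5,13) = (f(1,0),f(0,1),f(1,1))
replace slot 3: 2·(5+5) − 13 = 7 → (5,5,7)
replace slot 1: 2·(5+7) − 5 = 19 → (19,5,7)

19,5,7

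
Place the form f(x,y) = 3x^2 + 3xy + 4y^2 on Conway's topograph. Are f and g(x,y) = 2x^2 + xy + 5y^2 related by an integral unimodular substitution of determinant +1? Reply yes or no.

D₁ = -39, D₂ = -39
f: reduced (well bottom): (3,3,4) with a≤c, −a<b≤a
g: reduced (well bottom): (2,1,5) with a≤c, −a<b≤a
reduced forms (3, 3, 4) vs (2, 1, 5) ⇒ inequivalent

no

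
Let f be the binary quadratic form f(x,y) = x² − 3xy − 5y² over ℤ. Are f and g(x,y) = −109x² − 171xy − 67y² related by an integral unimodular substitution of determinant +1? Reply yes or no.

D₁ = 29, D₂ = 29
river cycle of f (length 2): (1, 5, -1), (-1, 5, 1)
river cycle of g (length 2): (1, 5, -1), (-1, 5, 1)
cycles coincide ⇒ equivalent

yes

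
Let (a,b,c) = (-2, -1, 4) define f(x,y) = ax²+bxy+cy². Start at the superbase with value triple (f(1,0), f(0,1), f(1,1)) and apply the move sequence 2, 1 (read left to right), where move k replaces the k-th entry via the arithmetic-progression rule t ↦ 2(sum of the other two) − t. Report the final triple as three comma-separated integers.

start (-2,4,1) = (f(1,0),f(0,1),f(1,1))
replace slot 2: 2·((-2)+1) − 4 = -6 → (-2,-6,1)
replace slot 1: 2·((-6)+1) − (-2) = -8 → (-8,-6,1)

-8,-6,1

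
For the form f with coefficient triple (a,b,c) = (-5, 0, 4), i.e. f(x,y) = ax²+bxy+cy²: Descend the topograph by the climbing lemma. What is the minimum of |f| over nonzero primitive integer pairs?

descent: ρ → (4,8,-1)  [lands on river]
river: ρ → (-1,8,4)
closes: descent 1, river 2
min |a| on river = 1

1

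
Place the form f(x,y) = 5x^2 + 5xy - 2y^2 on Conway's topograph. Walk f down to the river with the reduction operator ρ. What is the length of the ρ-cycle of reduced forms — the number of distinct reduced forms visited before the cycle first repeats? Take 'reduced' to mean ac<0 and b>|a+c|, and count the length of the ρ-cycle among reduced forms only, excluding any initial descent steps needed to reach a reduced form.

D = 65, ⌊√D⌋ = 8
river: ρ → (-2,7,2)
river: ρ → (2,5,-5)
river: ρ → (-5,5,2)
river: ρ → (2,7,-2)
river: ρ → (-2,5,5)
river: ρ → (5,5,-2)
ρ-cycle length = 6 (tail of 0 descent steps not counted)

6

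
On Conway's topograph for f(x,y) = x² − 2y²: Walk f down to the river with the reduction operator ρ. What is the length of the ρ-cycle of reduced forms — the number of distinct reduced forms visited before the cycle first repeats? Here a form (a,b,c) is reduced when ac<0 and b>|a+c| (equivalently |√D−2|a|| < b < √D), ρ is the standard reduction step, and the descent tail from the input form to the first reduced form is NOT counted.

D = 8, ⌊√D⌋ = 2
descent: ρ → (-2,0,1)
descent: ρ → (1,2,-1)  [lands on river]
river: ρ → (-1,2,1)
ρ-cycle length = 2 (tail of 2 descent steps not counted)

2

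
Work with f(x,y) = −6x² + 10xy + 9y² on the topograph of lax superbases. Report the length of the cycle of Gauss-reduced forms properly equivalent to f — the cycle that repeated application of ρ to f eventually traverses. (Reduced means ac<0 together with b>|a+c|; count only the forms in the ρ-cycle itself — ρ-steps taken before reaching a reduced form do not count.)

D = 316, ⌊√D⌋ = 17
river: ρ → (9,8,-7)
river: ρ → (-7,6,10)
river: ρ → (10,14,-3)
river: ρ → (-3,16,5)
river: ρ → (5,14,-6)
river: ρ → (-6,10,9)
ρ-cycle length = 6 (tail of 0 descent steps not counted)

6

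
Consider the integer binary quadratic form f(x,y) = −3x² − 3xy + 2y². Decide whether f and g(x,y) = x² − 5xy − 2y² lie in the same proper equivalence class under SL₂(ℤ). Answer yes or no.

D₁ = 33, D₂ = 33
river cycle of f (length 4): (2, 3, -3), (-3, 3, 2), (2, 5, -1), (-1, 5, 2)
river cycle of g (length 4): (-2, 5, 1), (1, 5, -2), (-2, 3, 3), (3, 3, -2)
cycles differ ⇒ inequivalent

no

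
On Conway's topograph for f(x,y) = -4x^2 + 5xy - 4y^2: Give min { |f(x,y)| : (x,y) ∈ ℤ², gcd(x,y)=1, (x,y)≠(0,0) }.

translate: b→3 (≡-5 mod 8), so (4,-5,4)→(4,3,3)
flip: (4,3,3)→(3,-3,4)
translate: b→3 (≡-3 mod 6), so (3,-3,4)→(3,3,4)
reduced (well bottom): (3,3,4) with a≤c, −a<b≤a
well minimum |f| = |-3| = 3 (negative-definite)

3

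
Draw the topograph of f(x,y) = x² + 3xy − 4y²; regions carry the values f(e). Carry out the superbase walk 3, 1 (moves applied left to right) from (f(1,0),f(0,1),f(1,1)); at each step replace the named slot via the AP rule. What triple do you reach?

start (1,-4,0) = (f(1,0),f(0,1),f(1,1))
replace slot 3: 2·(1+(-4)) − 0 = -6 → (1,-4,-6)
replace slot 1: 2·((-4)+(-6)) − 1 = -21 → (-21,-4,-6)

-21,-4,-6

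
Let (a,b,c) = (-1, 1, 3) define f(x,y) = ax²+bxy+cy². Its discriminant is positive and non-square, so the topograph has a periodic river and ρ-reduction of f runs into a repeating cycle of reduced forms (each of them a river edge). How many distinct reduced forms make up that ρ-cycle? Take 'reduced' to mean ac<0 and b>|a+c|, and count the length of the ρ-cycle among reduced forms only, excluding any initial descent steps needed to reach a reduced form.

D = 13, ⌊√D⌋ = 3
descent: ρ → (3,-1,-1)
descent: ρ → (-1,3,1)  [lands on river]
river: ρ → (1,3,-1)
ρ-cycle length = 2 (tail of 2 descent steps not counted)

2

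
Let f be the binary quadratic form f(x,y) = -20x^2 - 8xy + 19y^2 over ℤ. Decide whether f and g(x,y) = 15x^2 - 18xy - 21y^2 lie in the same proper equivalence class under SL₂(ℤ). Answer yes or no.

D₁ = 1584, D₂ = 1584
river cycle of f (length 6): (19, 8, -20), (-20, 32, 7), (7, 38, -5), (-5, 32, 28), (28, 24, -9), (-9, 30, 19)
river cycle of g (length 8): (-21, 18, 15), (15, 12, -24), (-24, 36, 3), (3, 36, -24), (-24, 12, 15), (15, 18, -21), (-21, 24, 12), (12, 24, -21)
cycles differ ⇒ inequivalent

no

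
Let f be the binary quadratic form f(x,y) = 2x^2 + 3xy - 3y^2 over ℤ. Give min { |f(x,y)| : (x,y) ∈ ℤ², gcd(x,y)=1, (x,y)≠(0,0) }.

river: ρ → (-3,3,2)
river: ρ → (2,5,-1)
river: ρ → (-1,5,2)
river: ρ → (2,3,-3)
closes: descent 0, river 4
min |a| on river = 1

1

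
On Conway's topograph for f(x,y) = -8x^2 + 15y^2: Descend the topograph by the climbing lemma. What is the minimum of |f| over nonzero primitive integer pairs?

descent: ρ → (15,0,-8)
descent: ρ → (-8,16,7)  [lands on river]
river: ρ → (7,12,-12)
river: ρ → (-12,12,7)
river: ρ → (7,16,-8)
closes: descent 2, river 4
min |a| on river = 7

7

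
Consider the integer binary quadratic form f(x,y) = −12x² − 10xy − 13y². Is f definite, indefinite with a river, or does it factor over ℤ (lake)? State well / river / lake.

D = b²−4ac = (-10)² − 4·(-12)·(-13) = -524
D < 0 ⇒ definite ⇒ every region one sign ⇒ single well

well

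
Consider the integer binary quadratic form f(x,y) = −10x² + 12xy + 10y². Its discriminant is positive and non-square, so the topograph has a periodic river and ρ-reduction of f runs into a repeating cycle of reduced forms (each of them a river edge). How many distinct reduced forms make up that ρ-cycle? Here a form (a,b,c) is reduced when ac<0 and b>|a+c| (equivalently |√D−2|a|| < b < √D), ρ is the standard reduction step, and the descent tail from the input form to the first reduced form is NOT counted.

D = 544, ⌊√D⌋ = 23
river: ρ → (10,8,-12)
river: ρ → (-12,16,6)
river: ρ → (6,20,-6)
river: ρ → (-6,16,12)
river: ρ → (12,8,-10)
river: ρ → (-10,12,10)
ρ-cycle length = 6 (tail of 0 descent steps not counted)

6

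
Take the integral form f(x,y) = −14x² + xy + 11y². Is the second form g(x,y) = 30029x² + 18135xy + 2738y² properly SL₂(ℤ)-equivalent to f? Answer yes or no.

D₁ = 617, D₂ = 617
river cycle of f (length 34): (11, 21, -4), (-4, 19, 16), (16, 13, -7), (-7, 15, 14), (14, 13, -8), (-8, 19, 8), (8, 13, -14), (-14, 15, 7), (7, 13, -16), (-16, 19, 4), … (24 more)
river cycle of g (length 34): (11, 21, -4), (-4, 19, 16), (16, 13, -7), (-7, 15, 14), (14, 13, -8), (-8, 19, 8), (8, 13, -14), (-14, 15, 7), (7, 13, -16), (-16, 19, 4), … (24 more)
cycles coincide ⇒ equivalent

yes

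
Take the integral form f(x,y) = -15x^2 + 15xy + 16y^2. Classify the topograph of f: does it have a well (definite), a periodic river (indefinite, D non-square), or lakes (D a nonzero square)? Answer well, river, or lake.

D = b²−4ac = 15² − 4·(-15)·16 = 1185
D > 0 non-square ⇒ indefinite ⇒ periodic river

river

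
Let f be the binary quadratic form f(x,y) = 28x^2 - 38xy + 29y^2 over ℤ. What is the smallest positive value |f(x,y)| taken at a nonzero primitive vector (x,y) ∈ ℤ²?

translate: b→18 (≡-38 mod 56), so (28,-38,29)→(28,18,19)
flip: (28,18,19)→(19,-18,28)
reduced (well bottom): (19,-18,28) with a≤c, −a<b≤a
well minimum = a = 19

19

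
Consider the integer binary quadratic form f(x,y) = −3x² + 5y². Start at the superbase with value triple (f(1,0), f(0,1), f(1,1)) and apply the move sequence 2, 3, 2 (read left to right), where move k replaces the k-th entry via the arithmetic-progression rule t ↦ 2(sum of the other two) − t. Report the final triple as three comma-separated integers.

start (-3,5,2) = (f(1,0),f(0,1),f(1,1))
replace slot 2: 2·((-3)+2) − 5 = -7 → (-3,-7,2)
replace slot 3: 2·((-3)+(-7)) − 2 = -22 → (-3,-7,-22)
replace slot 2: 2·((-3)+(-22)) − (-7) = -43 → (-3,-43,-22)

-3,-43,-22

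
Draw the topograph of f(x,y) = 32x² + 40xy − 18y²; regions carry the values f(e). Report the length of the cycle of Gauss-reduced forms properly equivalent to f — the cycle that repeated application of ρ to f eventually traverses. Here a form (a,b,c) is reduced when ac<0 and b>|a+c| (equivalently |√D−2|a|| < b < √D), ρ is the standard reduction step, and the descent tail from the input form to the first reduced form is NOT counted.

D = 3904, ⌊√D⌋ = 62
river: ρ → (-18,32,40)
river: ρ → (40,48,-10)
river: ρ → (-10,52,30)
river: ρ → (30,8,-32)
river: ρ → (-32,56,6)
river: ρ → (6,52,-50)
river: ρ → (-50,48,8)
river: ρ → (8,48,-50)
river: ρ → (-50,52,6)
river: ρ → (6,56,-32)
river: ρ → (-32,8,30)
river: ρ → (30,52,-10)
river: ρ → (-10,48,40)
river: ρ → (40,32,-18)
river: ρ → (-18,40,32)
river: ρ → (32,24,-26)
river: ρ → (-26,28,30)
river: ρ → (30,32,-24)
river: ρ → (-24,16,38)
river: ρ → (38,60,-2)
river: ρ → (-2,60,38)
river: ρ → (38,16,-24)
river: ρ → (-24,32,30)
river: ρ → (30,28,-26)
river: ρ → (-26,24,32)
river: ρ → (32,40,-18)
ρ-cycle length = 26 (tail of 0 descent steps not counted)

26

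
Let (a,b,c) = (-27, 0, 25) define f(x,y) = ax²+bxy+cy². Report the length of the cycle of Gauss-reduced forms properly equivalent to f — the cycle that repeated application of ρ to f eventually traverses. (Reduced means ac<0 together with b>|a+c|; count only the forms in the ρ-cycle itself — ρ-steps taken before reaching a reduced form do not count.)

D = 2700, ⌊√D⌋ = 51
descent: ρ → (25,50,-2)  [lands on river]
river: ρ → (-2,50,25)
ρ-cycle length = 2 (tail of 1 descent step not counted)

2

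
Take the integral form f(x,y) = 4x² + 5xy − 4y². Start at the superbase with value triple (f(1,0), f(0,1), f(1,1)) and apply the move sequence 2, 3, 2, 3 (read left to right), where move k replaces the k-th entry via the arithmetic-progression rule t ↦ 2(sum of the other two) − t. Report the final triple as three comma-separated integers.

start (4,-4,5) = (f(1,0),f(0,1),f(1,1))
replace slot 2: 2·(4+5) − (-4) = 22 → (4,22,5)
replace slot 3: 2·(4+22) − 5 = 47 → (4,22,47)
replace slot 2: 2·(4+47) − 22 = 80 → (4,80,47)
replace slot 3: 2·(4+80) − 47 = 121 → (4,80,121)

4,80,121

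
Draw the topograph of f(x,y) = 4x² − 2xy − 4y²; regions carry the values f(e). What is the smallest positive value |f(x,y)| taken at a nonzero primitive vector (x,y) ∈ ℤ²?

descent: ρ → (-4,2,4)  [lands on river]
river: ρ → (4,6,-2)
river: ρ → (-2,6,4)
river: ρ → (4,2,-4)
river: ρ → (-4,6,2)
river: ρ → (2,6,-4)
closes: descent 1, river 6
min |a| on river = 2

2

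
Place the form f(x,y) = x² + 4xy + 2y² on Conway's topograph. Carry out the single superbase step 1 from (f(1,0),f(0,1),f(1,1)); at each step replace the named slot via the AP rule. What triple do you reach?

start (1,2,7) = (f(1,0),f(0,1),f(1,1))
replace slot 1: 2·(2+7) − 1 = 17 → (17,2,7)

17,2,7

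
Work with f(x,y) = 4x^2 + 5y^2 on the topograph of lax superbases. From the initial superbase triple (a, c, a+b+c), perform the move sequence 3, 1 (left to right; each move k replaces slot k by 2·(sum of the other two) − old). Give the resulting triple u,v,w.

start (4,5,9) = (f(1,0),f(0,1),f(1,1))
replace slot 3: 2·(4+5) − 9 = 9 → (4,5,9)
replace slot 1: 2·(5+9) − 4 = 24 → (24,5,9)

24,5,9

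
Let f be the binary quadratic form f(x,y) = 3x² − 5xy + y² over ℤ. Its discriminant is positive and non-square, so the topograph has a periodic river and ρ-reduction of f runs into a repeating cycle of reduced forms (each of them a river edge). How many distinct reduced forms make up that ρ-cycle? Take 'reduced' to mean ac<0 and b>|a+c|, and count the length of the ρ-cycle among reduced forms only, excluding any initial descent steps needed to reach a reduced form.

D = 13, ⌊√D⌋ = 3
descent: ρ → (1,3,-1)  [lands on river]
river: ρ → (-1,3,1)
ρ-cycle length = 2 (tail of 1 descent step not counted)

2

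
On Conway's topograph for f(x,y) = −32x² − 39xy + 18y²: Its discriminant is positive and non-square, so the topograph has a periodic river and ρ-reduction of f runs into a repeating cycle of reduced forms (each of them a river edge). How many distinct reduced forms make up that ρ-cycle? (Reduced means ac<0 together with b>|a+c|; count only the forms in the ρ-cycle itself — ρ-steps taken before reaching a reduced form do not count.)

D = 3825, ⌊√D⌋ = 61
descent: ρ → (18,39,-32)  [lands on river]
river: ρ → (-32,25,25)
river: ρ → (25,25,-32)
river: ρ → (-32,39,18)
river: ρ → (18,33,-38)
river: ρ → (-38,43,13)
river: ρ → (13,61,-2)
river: ρ → (-2,59,43)
river: ρ → (43,27,-18)
river: ρ → (-18,45,25)
river: ρ → (25,55,-8)
river: ρ → (-8,57,18)
river: ρ → (18,51,-17)
river: ρ → (-17,51,18)
river: ρ → (18,57,-8)
river: ρ → (-8,55,25)
river: ρ → (25,45,-18)
river: ρ → (-18,27,43)
river: ρ → (43,59,-2)
river: ρ → (-2,61,13)
river: ρ → (13,43,-38)
river: ρ → (-38,33,18)
ρ-cycle length = 22 (tail of 1 descent step not counted)

22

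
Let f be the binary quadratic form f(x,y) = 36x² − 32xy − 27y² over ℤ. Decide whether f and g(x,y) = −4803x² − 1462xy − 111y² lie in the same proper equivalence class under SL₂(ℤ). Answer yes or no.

D₁ = 4912, D₂ = 4912
river cycle of f (length 32): (-27, 32, 36), (36, 40, -23), (-23, 52, 24), (24, 44, -31), (-31, 18, 37), (37, 56, -12), (-12, 64, 17), (17, 38, -51), (-51, 64, 4), (4, 64, -51), … (22 more)
river cycle of g (length 32): (-8, 60, 41), (41, 22, -27), (-27, 32, 36), (36, 40, -23), (-23, 52, 24), (24, 44, -31), (-31, 18, 37), (37, 56, -12), (-12, 64, 17), (17, 38, -51), … (22 more)
cycles coincide ⇒ equivalent

yes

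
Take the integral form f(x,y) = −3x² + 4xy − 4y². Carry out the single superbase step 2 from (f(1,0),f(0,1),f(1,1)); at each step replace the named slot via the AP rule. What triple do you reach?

start (-3,-4,-3) = (f(1,0),f(0,1),f(1,1))
replace slot 2: 2·((-3)+(-3)) − (-4) = -8 → (-3,-8,-3)

-3,-8,-3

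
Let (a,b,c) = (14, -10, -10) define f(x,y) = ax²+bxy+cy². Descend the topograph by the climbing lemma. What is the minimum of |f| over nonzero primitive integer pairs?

descent: ρ → (-10,10,14)  [lands on river]
river: ρ → (14,18,-6)
river: ρ → (-6,18,14)
river: ρ → (14,10,-10)
closes: descent 1, river 4
min |a| on river = 6

6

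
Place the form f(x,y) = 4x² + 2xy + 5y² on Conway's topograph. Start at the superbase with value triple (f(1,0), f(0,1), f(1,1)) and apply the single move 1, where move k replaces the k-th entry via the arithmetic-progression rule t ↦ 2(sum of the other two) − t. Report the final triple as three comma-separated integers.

start (4,5,11) = (f(1,0),f(0,1),f(1,1))
replace slot 1: 2·(5+11) − 4 = 28 → (28,5,11)

28,5,11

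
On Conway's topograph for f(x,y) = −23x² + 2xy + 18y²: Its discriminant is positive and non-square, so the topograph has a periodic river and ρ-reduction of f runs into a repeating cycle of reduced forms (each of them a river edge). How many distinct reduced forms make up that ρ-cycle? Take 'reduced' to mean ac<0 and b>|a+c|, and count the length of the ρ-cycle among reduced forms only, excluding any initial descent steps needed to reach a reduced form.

D = 1660, ⌊√D⌋ = 40
descent: ρ → (18,34,-7)  [lands on river]
river: ρ → (-7,36,13)
river: ρ → (13,16,-27)
river: ρ → (-27,38,2)
river: ρ → (2,38,-27)
river: ρ → (-27,16,13)
river: ρ → (13,36,-7)
river: ρ → (-7,34,18)
river: ρ → (18,38,-3)
river: ρ → (-3,40,5)
river: ρ → (5,40,-3)
river: ρ → (-3,38,18)
ρ-cycle length = 12 (tail of 1 descent step not counted)

12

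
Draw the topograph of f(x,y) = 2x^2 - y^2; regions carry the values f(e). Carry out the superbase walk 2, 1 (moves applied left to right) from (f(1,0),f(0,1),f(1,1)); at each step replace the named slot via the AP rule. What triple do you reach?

start (2,-1,1) = (f(1,0),f(0,1),f(1,1))
replace slot 2: 2·(2+1) − (-1) = 7 → (2,7,1)
replace slot 1: 2·(7+1) − 2 = 14 → (14,7,1)

14,7,1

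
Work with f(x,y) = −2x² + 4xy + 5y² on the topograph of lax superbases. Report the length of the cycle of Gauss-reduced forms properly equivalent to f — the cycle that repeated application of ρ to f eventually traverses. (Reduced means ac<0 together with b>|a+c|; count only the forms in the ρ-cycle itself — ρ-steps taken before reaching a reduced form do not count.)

D = 56, ⌊√D⌋ = 7
river: ρ → (5,6,-1)
river: ρ → (-1,6,5)
river: ρ → (5,4,-2)
river: ρ → (-2,4,5)
ρ-cycle length = 4 (tail of 0 descent steps not counted)

4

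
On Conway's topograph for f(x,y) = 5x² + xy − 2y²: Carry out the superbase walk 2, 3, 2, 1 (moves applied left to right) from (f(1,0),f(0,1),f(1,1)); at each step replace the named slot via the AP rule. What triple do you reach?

start (5,-2,4) = (f(1,0),f(0,1),f(1,1))
replace slot 2: 2·(5+4) − (-2) = 20 → (5,20,4)
replace slot 3: 2·(5+20) − 4 = 46 → (5,20,46)
replace slot 2: 2·(5+46) − 20 = 82 → (5,82,46)
replace slot 1: 2·(82+46) − 5 = 251 → (251,82,46)

251,82,46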